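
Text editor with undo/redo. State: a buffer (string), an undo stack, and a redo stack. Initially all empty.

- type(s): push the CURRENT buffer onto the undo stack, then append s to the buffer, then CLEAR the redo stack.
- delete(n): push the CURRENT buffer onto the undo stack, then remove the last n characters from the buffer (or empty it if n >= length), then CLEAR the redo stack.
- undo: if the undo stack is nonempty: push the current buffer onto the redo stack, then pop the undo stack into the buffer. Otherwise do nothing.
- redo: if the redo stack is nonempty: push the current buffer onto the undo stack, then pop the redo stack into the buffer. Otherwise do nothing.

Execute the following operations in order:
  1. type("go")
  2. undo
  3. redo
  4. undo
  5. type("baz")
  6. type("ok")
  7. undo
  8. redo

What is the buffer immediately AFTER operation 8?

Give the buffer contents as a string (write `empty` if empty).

After op 1 (type): buf='go' undo_depth=1 redo_depth=0
After op 2 (undo): buf='(empty)' undo_depth=0 redo_depth=1
After op 3 (redo): buf='go' undo_depth=1 redo_depth=0
After op 4 (undo): buf='(empty)' undo_depth=0 redo_depth=1
After op 5 (type): buf='baz' undo_depth=1 redo_depth=0
After op 6 (type): buf='bazok' undo_depth=2 redo_depth=0
After op 7 (undo): buf='baz' undo_depth=1 redo_depth=1
After op 8 (redo): buf='bazok' undo_depth=2 redo_depth=0

Answer: bazok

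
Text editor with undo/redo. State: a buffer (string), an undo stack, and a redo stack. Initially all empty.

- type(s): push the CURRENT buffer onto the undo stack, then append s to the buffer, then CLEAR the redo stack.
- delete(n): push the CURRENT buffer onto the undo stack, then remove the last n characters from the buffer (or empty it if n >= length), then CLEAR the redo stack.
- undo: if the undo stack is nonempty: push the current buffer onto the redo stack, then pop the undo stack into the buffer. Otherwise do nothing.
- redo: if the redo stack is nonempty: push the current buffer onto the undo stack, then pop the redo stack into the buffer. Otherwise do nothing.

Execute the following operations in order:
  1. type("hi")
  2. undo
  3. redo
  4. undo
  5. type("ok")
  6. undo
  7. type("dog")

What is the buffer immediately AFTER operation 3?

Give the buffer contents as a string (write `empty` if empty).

After op 1 (type): buf='hi' undo_depth=1 redo_depth=0
After op 2 (undo): buf='(empty)' undo_depth=0 redo_depth=1
After op 3 (redo): buf='hi' undo_depth=1 redo_depth=0

Answer: hi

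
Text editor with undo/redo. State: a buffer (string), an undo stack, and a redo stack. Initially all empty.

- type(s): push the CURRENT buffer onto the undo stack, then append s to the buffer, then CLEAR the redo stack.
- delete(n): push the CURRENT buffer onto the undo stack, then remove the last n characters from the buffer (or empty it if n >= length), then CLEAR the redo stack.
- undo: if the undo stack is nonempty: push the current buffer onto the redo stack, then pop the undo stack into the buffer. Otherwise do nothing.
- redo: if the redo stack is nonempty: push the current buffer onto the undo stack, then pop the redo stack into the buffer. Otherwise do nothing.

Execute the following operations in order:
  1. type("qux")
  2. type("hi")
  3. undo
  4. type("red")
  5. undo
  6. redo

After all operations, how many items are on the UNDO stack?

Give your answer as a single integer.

Answer: 2

Derivation:
After op 1 (type): buf='qux' undo_depth=1 redo_depth=0
After op 2 (type): buf='quxhi' undo_depth=2 redo_depth=0
After op 3 (undo): buf='qux' undo_depth=1 redo_depth=1
After op 4 (type): buf='quxred' undo_depth=2 redo_depth=0
After op 5 (undo): buf='qux' undo_depth=1 redo_depth=1
After op 6 (redo): buf='quxred' undo_depth=2 redo_depth=0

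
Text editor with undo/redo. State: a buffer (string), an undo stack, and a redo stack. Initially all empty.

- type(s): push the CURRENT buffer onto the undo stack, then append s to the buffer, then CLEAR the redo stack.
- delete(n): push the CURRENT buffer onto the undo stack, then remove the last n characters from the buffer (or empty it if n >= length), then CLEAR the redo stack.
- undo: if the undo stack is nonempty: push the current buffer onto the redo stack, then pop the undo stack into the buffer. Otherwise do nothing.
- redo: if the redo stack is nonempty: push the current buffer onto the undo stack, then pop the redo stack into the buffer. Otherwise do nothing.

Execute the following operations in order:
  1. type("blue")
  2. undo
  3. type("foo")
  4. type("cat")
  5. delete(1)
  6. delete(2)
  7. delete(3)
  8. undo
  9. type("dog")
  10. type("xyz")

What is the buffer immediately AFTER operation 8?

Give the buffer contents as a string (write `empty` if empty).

Answer: foo

Derivation:
After op 1 (type): buf='blue' undo_depth=1 redo_depth=0
After op 2 (undo): buf='(empty)' undo_depth=0 redo_depth=1
After op 3 (type): buf='foo' undo_depth=1 redo_depth=0
After op 4 (type): buf='foocat' undo_depth=2 redo_depth=0
After op 5 (delete): buf='fooca' undo_depth=3 redo_depth=0
After op 6 (delete): buf='foo' undo_depth=4 redo_depth=0
After op 7 (delete): buf='(empty)' undo_depth=5 redo_depth=0
After op 8 (undo): buf='foo' undo_depth=4 redo_depth=1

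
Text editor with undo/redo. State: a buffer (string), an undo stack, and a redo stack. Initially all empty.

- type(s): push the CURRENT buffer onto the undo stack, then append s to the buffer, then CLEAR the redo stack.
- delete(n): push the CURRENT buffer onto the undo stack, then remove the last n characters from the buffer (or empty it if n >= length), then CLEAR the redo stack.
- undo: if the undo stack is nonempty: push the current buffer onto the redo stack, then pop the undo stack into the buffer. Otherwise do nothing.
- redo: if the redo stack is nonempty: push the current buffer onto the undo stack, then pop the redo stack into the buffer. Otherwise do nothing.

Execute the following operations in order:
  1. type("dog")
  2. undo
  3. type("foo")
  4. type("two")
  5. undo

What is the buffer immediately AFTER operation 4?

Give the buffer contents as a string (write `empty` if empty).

After op 1 (type): buf='dog' undo_depth=1 redo_depth=0
After op 2 (undo): buf='(empty)' undo_depth=0 redo_depth=1
After op 3 (type): buf='foo' undo_depth=1 redo_depth=0
After op 4 (type): buf='footwo' undo_depth=2 redo_depth=0

Answer: footwo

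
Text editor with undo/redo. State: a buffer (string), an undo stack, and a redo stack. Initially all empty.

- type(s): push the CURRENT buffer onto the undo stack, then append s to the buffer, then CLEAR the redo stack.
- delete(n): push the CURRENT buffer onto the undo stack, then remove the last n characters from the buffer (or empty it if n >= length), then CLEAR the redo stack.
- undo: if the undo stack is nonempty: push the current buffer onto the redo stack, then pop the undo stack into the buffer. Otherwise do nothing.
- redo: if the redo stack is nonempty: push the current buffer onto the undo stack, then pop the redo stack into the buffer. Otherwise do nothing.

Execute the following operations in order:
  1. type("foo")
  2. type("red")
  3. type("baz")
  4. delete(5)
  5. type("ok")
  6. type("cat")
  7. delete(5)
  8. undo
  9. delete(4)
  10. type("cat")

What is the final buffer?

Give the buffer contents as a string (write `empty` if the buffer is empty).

After op 1 (type): buf='foo' undo_depth=1 redo_depth=0
After op 2 (type): buf='foored' undo_depth=2 redo_depth=0
After op 3 (type): buf='fooredbaz' undo_depth=3 redo_depth=0
After op 4 (delete): buf='foor' undo_depth=4 redo_depth=0
After op 5 (type): buf='foorok' undo_depth=5 redo_depth=0
After op 6 (type): buf='foorokcat' undo_depth=6 redo_depth=0
After op 7 (delete): buf='foor' undo_depth=7 redo_depth=0
After op 8 (undo): buf='foorokcat' undo_depth=6 redo_depth=1
After op 9 (delete): buf='fooro' undo_depth=7 redo_depth=0
After op 10 (type): buf='foorocat' undo_depth=8 redo_depth=0

Answer: foorocat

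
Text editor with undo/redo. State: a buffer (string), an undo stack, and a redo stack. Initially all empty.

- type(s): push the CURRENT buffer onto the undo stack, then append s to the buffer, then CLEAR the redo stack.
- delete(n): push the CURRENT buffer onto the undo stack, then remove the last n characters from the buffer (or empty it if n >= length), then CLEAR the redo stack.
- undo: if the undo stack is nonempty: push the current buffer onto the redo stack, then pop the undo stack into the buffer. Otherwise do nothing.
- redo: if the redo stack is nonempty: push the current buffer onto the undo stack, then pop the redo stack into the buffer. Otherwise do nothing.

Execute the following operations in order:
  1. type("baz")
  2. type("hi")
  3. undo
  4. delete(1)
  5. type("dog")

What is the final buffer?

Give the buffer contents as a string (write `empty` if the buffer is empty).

Answer: badog

Derivation:
After op 1 (type): buf='baz' undo_depth=1 redo_depth=0
After op 2 (type): buf='bazhi' undo_depth=2 redo_depth=0
After op 3 (undo): buf='baz' undo_depth=1 redo_depth=1
After op 4 (delete): buf='ba' undo_depth=2 redo_depth=0
After op 5 (type): buf='badog' undo_depth=3 redo_depth=0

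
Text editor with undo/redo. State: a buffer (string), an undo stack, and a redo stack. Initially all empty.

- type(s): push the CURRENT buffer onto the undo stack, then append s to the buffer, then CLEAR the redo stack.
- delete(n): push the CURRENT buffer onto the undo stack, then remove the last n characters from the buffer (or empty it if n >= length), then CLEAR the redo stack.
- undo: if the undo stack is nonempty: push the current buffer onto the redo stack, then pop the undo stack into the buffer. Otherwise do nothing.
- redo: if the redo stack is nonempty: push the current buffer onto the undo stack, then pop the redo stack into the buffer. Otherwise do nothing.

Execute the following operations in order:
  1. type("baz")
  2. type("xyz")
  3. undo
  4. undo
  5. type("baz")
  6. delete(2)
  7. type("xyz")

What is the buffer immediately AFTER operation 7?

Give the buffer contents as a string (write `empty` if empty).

After op 1 (type): buf='baz' undo_depth=1 redo_depth=0
After op 2 (type): buf='bazxyz' undo_depth=2 redo_depth=0
After op 3 (undo): buf='baz' undo_depth=1 redo_depth=1
After op 4 (undo): buf='(empty)' undo_depth=0 redo_depth=2
After op 5 (type): buf='baz' undo_depth=1 redo_depth=0
After op 6 (delete): buf='b' undo_depth=2 redo_depth=0
After op 7 (type): buf='bxyz' undo_depth=3 redo_depth=0

Answer: bxyz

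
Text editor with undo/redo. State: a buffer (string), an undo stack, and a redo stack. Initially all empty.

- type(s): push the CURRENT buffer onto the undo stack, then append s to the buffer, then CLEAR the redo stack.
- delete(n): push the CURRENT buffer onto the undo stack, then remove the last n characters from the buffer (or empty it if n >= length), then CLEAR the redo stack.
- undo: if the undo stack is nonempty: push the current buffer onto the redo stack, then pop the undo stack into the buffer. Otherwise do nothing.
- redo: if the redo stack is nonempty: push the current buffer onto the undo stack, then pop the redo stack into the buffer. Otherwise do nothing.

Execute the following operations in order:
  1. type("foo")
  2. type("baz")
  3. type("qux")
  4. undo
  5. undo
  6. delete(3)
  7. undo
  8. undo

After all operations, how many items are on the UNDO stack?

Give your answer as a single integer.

Answer: 0

Derivation:
After op 1 (type): buf='foo' undo_depth=1 redo_depth=0
After op 2 (type): buf='foobaz' undo_depth=2 redo_depth=0
After op 3 (type): buf='foobazqux' undo_depth=3 redo_depth=0
After op 4 (undo): buf='foobaz' undo_depth=2 redo_depth=1
After op 5 (undo): buf='foo' undo_depth=1 redo_depth=2
After op 6 (delete): buf='(empty)' undo_depth=2 redo_depth=0
After op 7 (undo): buf='foo' undo_depth=1 redo_depth=1
After op 8 (undo): buf='(empty)' undo_depth=0 redo_depth=2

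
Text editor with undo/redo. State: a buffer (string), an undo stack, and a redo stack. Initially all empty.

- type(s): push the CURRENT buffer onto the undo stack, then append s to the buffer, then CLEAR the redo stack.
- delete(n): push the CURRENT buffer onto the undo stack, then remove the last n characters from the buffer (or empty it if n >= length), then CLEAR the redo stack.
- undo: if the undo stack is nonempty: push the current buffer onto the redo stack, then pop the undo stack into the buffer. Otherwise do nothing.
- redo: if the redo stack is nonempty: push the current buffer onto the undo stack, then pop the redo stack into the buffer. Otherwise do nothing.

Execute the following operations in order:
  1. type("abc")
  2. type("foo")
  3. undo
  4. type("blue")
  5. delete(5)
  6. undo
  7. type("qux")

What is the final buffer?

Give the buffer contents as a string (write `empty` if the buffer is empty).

After op 1 (type): buf='abc' undo_depth=1 redo_depth=0
After op 2 (type): buf='abcfoo' undo_depth=2 redo_depth=0
After op 3 (undo): buf='abc' undo_depth=1 redo_depth=1
After op 4 (type): buf='abcblue' undo_depth=2 redo_depth=0
After op 5 (delete): buf='ab' undo_depth=3 redo_depth=0
After op 6 (undo): buf='abcblue' undo_depth=2 redo_depth=1
After op 7 (type): buf='abcbluequx' undo_depth=3 redo_depth=0

Answer: abcbluequx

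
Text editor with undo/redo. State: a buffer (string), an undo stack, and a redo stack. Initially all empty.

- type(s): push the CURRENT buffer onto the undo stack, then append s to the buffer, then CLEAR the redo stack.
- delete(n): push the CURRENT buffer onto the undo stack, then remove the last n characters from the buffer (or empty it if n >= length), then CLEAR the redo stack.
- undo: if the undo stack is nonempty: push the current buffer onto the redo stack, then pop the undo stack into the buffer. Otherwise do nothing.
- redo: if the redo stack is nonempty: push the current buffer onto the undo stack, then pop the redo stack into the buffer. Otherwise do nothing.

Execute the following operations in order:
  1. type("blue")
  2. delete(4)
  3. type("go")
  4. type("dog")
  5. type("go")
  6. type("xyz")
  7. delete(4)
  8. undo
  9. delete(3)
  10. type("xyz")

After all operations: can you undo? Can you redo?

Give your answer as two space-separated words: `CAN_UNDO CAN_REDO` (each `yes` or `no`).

Answer: yes no

Derivation:
After op 1 (type): buf='blue' undo_depth=1 redo_depth=0
After op 2 (delete): buf='(empty)' undo_depth=2 redo_depth=0
After op 3 (type): buf='go' undo_depth=3 redo_depth=0
After op 4 (type): buf='godog' undo_depth=4 redo_depth=0
After op 5 (type): buf='godoggo' undo_depth=5 redo_depth=0
After op 6 (type): buf='godoggoxyz' undo_depth=6 redo_depth=0
After op 7 (delete): buf='godogg' undo_depth=7 redo_depth=0
After op 8 (undo): buf='godoggoxyz' undo_depth=6 redo_depth=1
After op 9 (delete): buf='godoggo' undo_depth=7 redo_depth=0
After op 10 (type): buf='godoggoxyz' undo_depth=8 redo_depth=0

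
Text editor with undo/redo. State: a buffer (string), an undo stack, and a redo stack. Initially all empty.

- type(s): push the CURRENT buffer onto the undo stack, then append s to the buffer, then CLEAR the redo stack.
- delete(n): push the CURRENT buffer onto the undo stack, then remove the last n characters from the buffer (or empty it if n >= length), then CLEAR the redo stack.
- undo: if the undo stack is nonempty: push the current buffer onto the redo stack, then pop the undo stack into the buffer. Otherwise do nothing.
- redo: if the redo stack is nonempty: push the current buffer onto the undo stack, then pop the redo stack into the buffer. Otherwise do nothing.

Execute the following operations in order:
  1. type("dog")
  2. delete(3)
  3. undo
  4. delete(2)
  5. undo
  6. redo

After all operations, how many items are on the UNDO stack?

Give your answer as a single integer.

Answer: 2

Derivation:
After op 1 (type): buf='dog' undo_depth=1 redo_depth=0
After op 2 (delete): buf='(empty)' undo_depth=2 redo_depth=0
After op 3 (undo): buf='dog' undo_depth=1 redo_depth=1
After op 4 (delete): buf='d' undo_depth=2 redo_depth=0
After op 5 (undo): buf='dog' undo_depth=1 redo_depth=1
After op 6 (redo): buf='d' undo_depth=2 redo_depth=0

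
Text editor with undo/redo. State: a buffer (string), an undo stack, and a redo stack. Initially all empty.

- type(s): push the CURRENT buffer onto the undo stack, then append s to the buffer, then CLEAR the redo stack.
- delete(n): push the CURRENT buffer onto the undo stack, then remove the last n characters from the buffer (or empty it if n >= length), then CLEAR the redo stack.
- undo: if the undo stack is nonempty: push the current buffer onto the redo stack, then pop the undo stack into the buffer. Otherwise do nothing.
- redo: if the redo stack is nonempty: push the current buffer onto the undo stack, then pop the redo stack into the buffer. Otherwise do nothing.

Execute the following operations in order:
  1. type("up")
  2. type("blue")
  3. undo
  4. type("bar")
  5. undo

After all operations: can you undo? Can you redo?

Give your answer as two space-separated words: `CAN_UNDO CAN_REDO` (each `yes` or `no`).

Answer: yes yes

Derivation:
After op 1 (type): buf='up' undo_depth=1 redo_depth=0
After op 2 (type): buf='upblue' undo_depth=2 redo_depth=0
After op 3 (undo): buf='up' undo_depth=1 redo_depth=1
After op 4 (type): buf='upbar' undo_depth=2 redo_depth=0
After op 5 (undo): buf='up' undo_depth=1 redo_depth=1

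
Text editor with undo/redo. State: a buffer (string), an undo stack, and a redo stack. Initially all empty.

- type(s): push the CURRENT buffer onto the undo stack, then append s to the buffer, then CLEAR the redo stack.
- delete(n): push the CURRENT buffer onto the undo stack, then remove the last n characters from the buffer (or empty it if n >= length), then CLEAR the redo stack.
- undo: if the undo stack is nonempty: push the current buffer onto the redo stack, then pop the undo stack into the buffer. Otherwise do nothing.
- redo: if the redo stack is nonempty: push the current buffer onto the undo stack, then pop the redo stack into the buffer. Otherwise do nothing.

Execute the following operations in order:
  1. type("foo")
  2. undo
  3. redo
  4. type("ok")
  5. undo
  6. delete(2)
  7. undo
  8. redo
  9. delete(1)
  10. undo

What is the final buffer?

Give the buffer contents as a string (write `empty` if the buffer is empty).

Answer: f

Derivation:
After op 1 (type): buf='foo' undo_depth=1 redo_depth=0
After op 2 (undo): buf='(empty)' undo_depth=0 redo_depth=1
After op 3 (redo): buf='foo' undo_depth=1 redo_depth=0
After op 4 (type): buf='foook' undo_depth=2 redo_depth=0
After op 5 (undo): buf='foo' undo_depth=1 redo_depth=1
After op 6 (delete): buf='f' undo_depth=2 redo_depth=0
After op 7 (undo): buf='foo' undo_depth=1 redo_depth=1
After op 8 (redo): buf='f' undo_depth=2 redo_depth=0
After op 9 (delete): buf='(empty)' undo_depth=3 redo_depth=0
After op 10 (undo): buf='f' undo_depth=2 redo_depth=1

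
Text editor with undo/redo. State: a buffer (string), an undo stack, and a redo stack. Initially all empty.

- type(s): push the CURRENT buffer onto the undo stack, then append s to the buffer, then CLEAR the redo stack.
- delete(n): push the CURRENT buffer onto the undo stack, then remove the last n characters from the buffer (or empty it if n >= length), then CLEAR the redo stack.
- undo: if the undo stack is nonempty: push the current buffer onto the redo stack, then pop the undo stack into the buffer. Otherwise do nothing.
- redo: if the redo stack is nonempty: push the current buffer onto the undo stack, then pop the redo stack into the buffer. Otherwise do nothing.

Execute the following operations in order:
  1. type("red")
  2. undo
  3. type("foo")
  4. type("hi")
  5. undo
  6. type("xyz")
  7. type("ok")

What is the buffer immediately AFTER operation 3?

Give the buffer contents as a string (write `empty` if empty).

After op 1 (type): buf='red' undo_depth=1 redo_depth=0
After op 2 (undo): buf='(empty)' undo_depth=0 redo_depth=1
After op 3 (type): buf='foo' undo_depth=1 redo_depth=0

Answer: foo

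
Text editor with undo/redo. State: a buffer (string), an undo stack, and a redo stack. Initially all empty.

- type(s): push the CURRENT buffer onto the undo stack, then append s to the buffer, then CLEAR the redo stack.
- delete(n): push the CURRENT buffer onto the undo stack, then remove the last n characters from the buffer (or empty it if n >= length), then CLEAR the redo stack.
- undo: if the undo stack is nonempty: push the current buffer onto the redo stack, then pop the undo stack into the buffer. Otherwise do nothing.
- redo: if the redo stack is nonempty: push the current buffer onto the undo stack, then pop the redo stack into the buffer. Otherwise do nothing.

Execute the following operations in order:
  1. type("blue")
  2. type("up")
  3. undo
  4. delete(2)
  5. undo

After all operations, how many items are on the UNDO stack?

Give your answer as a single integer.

After op 1 (type): buf='blue' undo_depth=1 redo_depth=0
After op 2 (type): buf='blueup' undo_depth=2 redo_depth=0
After op 3 (undo): buf='blue' undo_depth=1 redo_depth=1
After op 4 (delete): buf='bl' undo_depth=2 redo_depth=0
After op 5 (undo): buf='blue' undo_depth=1 redo_depth=1

Answer: 1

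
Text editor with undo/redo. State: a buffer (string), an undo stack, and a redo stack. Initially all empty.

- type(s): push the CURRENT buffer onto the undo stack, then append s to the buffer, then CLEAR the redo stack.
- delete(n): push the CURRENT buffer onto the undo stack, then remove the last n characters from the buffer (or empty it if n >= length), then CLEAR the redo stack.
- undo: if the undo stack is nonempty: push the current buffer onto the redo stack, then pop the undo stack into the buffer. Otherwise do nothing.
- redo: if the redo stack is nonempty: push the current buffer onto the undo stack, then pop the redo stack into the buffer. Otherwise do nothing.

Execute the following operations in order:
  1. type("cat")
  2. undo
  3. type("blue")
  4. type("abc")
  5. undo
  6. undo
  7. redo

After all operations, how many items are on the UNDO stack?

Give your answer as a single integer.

After op 1 (type): buf='cat' undo_depth=1 redo_depth=0
After op 2 (undo): buf='(empty)' undo_depth=0 redo_depth=1
After op 3 (type): buf='blue' undo_depth=1 redo_depth=0
After op 4 (type): buf='blueabc' undo_depth=2 redo_depth=0
After op 5 (undo): buf='blue' undo_depth=1 redo_depth=1
After op 6 (undo): buf='(empty)' undo_depth=0 redo_depth=2
After op 7 (redo): buf='blue' undo_depth=1 redo_depth=1

Answer: 1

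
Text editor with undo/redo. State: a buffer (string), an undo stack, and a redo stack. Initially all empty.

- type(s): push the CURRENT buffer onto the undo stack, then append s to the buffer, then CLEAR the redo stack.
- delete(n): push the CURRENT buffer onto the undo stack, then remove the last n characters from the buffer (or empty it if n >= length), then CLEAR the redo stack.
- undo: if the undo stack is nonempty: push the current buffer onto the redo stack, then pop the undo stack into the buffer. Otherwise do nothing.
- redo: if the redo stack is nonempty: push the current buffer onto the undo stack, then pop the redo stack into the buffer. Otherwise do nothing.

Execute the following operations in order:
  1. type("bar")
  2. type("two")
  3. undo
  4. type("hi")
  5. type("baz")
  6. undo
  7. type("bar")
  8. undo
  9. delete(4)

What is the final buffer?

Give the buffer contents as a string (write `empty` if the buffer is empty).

Answer: b

Derivation:
After op 1 (type): buf='bar' undo_depth=1 redo_depth=0
After op 2 (type): buf='bartwo' undo_depth=2 redo_depth=0
After op 3 (undo): buf='bar' undo_depth=1 redo_depth=1
After op 4 (type): buf='barhi' undo_depth=2 redo_depth=0
After op 5 (type): buf='barhibaz' undo_depth=3 redo_depth=0
After op 6 (undo): buf='barhi' undo_depth=2 redo_depth=1
After op 7 (type): buf='barhibar' undo_depth=3 redo_depth=0
After op 8 (undo): buf='barhi' undo_depth=2 redo_depth=1
After op 9 (delete): buf='b' undo_depth=3 redo_depth=0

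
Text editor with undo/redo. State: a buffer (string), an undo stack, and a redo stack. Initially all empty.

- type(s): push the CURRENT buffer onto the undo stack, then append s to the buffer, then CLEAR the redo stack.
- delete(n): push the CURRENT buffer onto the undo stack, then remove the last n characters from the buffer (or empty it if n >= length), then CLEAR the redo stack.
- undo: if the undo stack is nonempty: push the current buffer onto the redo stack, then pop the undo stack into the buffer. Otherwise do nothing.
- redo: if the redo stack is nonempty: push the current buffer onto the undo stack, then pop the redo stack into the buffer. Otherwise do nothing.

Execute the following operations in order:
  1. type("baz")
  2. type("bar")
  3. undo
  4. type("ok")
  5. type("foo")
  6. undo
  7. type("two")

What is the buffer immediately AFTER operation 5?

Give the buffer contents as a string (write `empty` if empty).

After op 1 (type): buf='baz' undo_depth=1 redo_depth=0
After op 2 (type): buf='bazbar' undo_depth=2 redo_depth=0
After op 3 (undo): buf='baz' undo_depth=1 redo_depth=1
After op 4 (type): buf='bazok' undo_depth=2 redo_depth=0
After op 5 (type): buf='bazokfoo' undo_depth=3 redo_depth=0

Answer: bazokfoo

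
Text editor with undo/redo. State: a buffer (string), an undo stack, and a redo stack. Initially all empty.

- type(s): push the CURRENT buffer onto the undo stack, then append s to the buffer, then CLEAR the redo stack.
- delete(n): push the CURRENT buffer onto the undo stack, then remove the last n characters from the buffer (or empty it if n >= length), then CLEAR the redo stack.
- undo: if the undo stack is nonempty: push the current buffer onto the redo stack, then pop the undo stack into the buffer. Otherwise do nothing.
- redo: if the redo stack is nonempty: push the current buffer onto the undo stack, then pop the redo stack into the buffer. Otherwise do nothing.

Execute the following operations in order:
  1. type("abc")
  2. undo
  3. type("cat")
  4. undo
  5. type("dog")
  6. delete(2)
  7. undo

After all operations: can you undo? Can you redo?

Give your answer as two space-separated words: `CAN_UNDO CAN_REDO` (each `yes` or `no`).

After op 1 (type): buf='abc' undo_depth=1 redo_depth=0
After op 2 (undo): buf='(empty)' undo_depth=0 redo_depth=1
After op 3 (type): buf='cat' undo_depth=1 redo_depth=0
After op 4 (undo): buf='(empty)' undo_depth=0 redo_depth=1
After op 5 (type): buf='dog' undo_depth=1 redo_depth=0
After op 6 (delete): buf='d' undo_depth=2 redo_depth=0
After op 7 (undo): buf='dog' undo_depth=1 redo_depth=1

Answer: yes yes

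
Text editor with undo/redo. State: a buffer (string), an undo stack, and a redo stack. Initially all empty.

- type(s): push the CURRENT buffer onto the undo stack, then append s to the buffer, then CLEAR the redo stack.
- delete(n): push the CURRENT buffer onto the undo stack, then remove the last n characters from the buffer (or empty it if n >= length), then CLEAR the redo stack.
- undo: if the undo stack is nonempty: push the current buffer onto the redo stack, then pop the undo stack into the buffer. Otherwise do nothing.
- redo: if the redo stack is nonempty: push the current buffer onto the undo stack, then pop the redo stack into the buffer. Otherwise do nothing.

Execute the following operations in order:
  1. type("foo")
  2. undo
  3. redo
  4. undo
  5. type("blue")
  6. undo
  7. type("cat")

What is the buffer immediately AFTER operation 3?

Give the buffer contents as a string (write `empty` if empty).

After op 1 (type): buf='foo' undo_depth=1 redo_depth=0
After op 2 (undo): buf='(empty)' undo_depth=0 redo_depth=1
After op 3 (redo): buf='foo' undo_depth=1 redo_depth=0

Answer: foo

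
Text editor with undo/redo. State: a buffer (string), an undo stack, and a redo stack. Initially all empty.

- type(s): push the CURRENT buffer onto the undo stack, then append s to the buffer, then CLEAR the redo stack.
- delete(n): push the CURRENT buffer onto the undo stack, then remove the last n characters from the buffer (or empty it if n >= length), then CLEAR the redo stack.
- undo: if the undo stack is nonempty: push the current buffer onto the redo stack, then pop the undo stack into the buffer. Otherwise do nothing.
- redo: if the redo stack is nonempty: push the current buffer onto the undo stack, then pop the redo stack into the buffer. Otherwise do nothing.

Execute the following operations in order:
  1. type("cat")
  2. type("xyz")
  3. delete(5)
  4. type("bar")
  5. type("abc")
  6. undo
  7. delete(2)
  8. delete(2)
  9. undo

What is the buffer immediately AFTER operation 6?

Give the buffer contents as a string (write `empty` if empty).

After op 1 (type): buf='cat' undo_depth=1 redo_depth=0
After op 2 (type): buf='catxyz' undo_depth=2 redo_depth=0
After op 3 (delete): buf='c' undo_depth=3 redo_depth=0
After op 4 (type): buf='cbar' undo_depth=4 redo_depth=0
After op 5 (type): buf='cbarabc' undo_depth=5 redo_depth=0
After op 6 (undo): buf='cbar' undo_depth=4 redo_depth=1

Answer: cbar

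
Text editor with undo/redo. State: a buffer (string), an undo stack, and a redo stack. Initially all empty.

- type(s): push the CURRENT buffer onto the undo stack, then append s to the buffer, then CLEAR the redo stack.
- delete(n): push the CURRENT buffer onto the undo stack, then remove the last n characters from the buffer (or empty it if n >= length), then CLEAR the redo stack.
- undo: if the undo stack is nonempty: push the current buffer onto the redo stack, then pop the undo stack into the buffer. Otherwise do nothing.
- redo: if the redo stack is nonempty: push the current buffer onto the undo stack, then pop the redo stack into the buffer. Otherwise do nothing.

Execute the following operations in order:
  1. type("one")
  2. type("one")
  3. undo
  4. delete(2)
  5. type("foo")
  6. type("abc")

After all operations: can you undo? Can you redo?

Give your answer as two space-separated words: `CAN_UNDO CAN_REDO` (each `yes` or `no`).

After op 1 (type): buf='one' undo_depth=1 redo_depth=0
After op 2 (type): buf='oneone' undo_depth=2 redo_depth=0
After op 3 (undo): buf='one' undo_depth=1 redo_depth=1
After op 4 (delete): buf='o' undo_depth=2 redo_depth=0
After op 5 (type): buf='ofoo' undo_depth=3 redo_depth=0
After op 6 (type): buf='ofooabc' undo_depth=4 redo_depth=0

Answer: yes no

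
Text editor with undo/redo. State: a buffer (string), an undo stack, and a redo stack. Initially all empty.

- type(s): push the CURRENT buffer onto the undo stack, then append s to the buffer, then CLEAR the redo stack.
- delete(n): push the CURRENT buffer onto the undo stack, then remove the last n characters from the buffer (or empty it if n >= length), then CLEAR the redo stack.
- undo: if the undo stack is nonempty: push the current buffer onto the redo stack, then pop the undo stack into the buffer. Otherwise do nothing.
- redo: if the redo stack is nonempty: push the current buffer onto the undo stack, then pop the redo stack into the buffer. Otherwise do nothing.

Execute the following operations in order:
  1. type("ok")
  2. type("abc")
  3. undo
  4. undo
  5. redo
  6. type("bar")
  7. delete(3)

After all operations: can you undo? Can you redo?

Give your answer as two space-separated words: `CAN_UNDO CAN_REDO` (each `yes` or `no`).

After op 1 (type): buf='ok' undo_depth=1 redo_depth=0
After op 2 (type): buf='okabc' undo_depth=2 redo_depth=0
After op 3 (undo): buf='ok' undo_depth=1 redo_depth=1
After op 4 (undo): buf='(empty)' undo_depth=0 redo_depth=2
After op 5 (redo): buf='ok' undo_depth=1 redo_depth=1
After op 6 (type): buf='okbar' undo_depth=2 redo_depth=0
After op 7 (delete): buf='ok' undo_depth=3 redo_depth=0

Answer: yes no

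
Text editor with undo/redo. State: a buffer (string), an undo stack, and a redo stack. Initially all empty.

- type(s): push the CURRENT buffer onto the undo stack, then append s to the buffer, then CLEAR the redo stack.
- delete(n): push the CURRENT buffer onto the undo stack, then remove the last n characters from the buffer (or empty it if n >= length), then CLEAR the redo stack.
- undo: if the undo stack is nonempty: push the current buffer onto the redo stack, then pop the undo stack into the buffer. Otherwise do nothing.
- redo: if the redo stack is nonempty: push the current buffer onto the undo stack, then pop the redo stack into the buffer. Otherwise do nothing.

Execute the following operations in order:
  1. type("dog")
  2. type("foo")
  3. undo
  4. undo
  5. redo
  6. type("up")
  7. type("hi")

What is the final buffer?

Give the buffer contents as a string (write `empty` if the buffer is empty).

After op 1 (type): buf='dog' undo_depth=1 redo_depth=0
After op 2 (type): buf='dogfoo' undo_depth=2 redo_depth=0
After op 3 (undo): buf='dog' undo_depth=1 redo_depth=1
After op 4 (undo): buf='(empty)' undo_depth=0 redo_depth=2
After op 5 (redo): buf='dog' undo_depth=1 redo_depth=1
After op 6 (type): buf='dogup' undo_depth=2 redo_depth=0
After op 7 (type): buf='doguphi' undo_depth=3 redo_depth=0

Answer: doguphi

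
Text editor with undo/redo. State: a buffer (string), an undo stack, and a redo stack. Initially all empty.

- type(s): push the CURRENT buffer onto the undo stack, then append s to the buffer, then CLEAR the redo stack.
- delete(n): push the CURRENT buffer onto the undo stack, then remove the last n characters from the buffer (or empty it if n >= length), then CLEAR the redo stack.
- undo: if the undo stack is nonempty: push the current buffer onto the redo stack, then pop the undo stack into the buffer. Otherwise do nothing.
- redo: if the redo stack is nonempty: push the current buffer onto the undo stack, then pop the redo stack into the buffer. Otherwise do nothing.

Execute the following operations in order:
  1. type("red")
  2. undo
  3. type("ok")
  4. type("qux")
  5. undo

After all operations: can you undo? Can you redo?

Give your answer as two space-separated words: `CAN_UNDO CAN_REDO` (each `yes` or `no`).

After op 1 (type): buf='red' undo_depth=1 redo_depth=0
After op 2 (undo): buf='(empty)' undo_depth=0 redo_depth=1
After op 3 (type): buf='ok' undo_depth=1 redo_depth=0
After op 4 (type): buf='okqux' undo_depth=2 redo_depth=0
After op 5 (undo): buf='ok' undo_depth=1 redo_depth=1

Answer: yes yes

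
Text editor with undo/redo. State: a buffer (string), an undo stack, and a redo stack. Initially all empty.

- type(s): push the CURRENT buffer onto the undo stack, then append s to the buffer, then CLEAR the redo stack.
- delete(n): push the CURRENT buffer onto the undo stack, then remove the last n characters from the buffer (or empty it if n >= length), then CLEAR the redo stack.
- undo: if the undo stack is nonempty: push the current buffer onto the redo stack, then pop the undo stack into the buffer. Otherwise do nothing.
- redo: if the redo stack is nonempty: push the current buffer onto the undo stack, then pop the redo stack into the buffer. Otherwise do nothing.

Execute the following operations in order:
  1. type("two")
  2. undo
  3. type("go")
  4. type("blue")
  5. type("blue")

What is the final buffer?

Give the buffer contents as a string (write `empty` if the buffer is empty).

After op 1 (type): buf='two' undo_depth=1 redo_depth=0
After op 2 (undo): buf='(empty)' undo_depth=0 redo_depth=1
After op 3 (type): buf='go' undo_depth=1 redo_depth=0
After op 4 (type): buf='goblue' undo_depth=2 redo_depth=0
After op 5 (type): buf='goblueblue' undo_depth=3 redo_depth=0

Answer: goblueblue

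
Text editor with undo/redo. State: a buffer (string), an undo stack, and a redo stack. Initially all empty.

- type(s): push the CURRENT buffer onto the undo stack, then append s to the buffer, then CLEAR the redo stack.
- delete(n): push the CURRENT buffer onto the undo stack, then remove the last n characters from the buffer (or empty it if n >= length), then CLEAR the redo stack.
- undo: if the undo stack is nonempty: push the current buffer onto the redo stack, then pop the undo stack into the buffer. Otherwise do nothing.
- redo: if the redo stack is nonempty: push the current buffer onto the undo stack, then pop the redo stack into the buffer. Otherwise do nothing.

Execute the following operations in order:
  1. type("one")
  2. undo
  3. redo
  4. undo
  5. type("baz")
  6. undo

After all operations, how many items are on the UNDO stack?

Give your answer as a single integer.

Answer: 0

Derivation:
After op 1 (type): buf='one' undo_depth=1 redo_depth=0
After op 2 (undo): buf='(empty)' undo_depth=0 redo_depth=1
After op 3 (redo): buf='one' undo_depth=1 redo_depth=0
After op 4 (undo): buf='(empty)' undo_depth=0 redo_depth=1
After op 5 (type): buf='baz' undo_depth=1 redo_depth=0
After op 6 (undo): buf='(empty)' undo_depth=0 redo_depth=1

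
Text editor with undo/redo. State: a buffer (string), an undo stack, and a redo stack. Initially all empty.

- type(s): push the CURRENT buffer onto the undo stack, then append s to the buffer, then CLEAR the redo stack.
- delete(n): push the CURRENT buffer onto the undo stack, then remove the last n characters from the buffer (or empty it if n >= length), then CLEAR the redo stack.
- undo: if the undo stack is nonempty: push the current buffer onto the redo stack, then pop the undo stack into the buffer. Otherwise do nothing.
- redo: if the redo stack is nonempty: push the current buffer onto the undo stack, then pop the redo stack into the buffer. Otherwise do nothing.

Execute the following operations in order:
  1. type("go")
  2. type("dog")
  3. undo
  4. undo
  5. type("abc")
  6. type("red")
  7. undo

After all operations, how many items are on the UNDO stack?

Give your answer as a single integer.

Answer: 1

Derivation:
After op 1 (type): buf='go' undo_depth=1 redo_depth=0
After op 2 (type): buf='godog' undo_depth=2 redo_depth=0
After op 3 (undo): buf='go' undo_depth=1 redo_depth=1
After op 4 (undo): buf='(empty)' undo_depth=0 redo_depth=2
After op 5 (type): buf='abc' undo_depth=1 redo_depth=0
After op 6 (type): buf='abcred' undo_depth=2 redo_depth=0
After op 7 (undo): buf='abc' undo_depth=1 redo_depth=1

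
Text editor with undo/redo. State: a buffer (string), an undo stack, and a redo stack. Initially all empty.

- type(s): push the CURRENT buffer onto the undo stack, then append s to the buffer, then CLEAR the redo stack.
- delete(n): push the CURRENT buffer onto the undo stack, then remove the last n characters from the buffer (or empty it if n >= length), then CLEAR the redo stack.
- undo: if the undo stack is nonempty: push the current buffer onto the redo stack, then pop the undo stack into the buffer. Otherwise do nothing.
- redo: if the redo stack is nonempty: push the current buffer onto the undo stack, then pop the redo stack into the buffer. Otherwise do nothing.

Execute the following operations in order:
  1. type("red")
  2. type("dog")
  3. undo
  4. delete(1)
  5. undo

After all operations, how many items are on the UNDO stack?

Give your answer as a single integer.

After op 1 (type): buf='red' undo_depth=1 redo_depth=0
After op 2 (type): buf='reddog' undo_depth=2 redo_depth=0
After op 3 (undo): buf='red' undo_depth=1 redo_depth=1
After op 4 (delete): buf='re' undo_depth=2 redo_depth=0
After op 5 (undo): buf='red' undo_depth=1 redo_depth=1

Answer: 1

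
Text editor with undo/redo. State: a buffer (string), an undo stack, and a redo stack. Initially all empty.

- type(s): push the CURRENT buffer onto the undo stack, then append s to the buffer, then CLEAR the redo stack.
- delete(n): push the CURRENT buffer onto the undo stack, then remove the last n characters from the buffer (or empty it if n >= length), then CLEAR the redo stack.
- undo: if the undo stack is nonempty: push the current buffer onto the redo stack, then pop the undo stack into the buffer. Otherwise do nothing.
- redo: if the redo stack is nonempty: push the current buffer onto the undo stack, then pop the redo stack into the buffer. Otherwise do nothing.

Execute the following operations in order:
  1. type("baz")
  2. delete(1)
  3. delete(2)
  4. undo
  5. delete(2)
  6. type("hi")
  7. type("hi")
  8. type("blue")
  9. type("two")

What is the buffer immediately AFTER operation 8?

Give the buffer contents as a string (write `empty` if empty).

Answer: hihiblue

Derivation:
After op 1 (type): buf='baz' undo_depth=1 redo_depth=0
After op 2 (delete): buf='ba' undo_depth=2 redo_depth=0
After op 3 (delete): buf='(empty)' undo_depth=3 redo_depth=0
After op 4 (undo): buf='ba' undo_depth=2 redo_depth=1
After op 5 (delete): buf='(empty)' undo_depth=3 redo_depth=0
After op 6 (type): buf='hi' undo_depth=4 redo_depth=0
After op 7 (type): buf='hihi' undo_depth=5 redo_depth=0
After op 8 (type): buf='hihiblue' undo_depth=6 redo_depth=0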